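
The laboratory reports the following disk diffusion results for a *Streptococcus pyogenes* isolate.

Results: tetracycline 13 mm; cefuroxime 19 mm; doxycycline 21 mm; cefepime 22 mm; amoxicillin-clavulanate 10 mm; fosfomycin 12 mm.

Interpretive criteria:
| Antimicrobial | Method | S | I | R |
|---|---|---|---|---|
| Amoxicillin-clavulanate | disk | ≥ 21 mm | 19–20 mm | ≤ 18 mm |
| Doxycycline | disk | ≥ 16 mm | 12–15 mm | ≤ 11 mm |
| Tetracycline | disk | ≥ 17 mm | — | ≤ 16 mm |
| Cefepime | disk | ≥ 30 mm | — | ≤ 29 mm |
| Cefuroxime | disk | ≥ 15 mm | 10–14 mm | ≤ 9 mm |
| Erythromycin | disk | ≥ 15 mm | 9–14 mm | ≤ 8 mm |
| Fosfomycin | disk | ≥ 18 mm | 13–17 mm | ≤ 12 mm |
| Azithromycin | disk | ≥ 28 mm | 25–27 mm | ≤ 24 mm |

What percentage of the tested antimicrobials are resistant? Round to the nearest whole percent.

67%

Tetracycline 13 mm: ≤ 16 mm → Resistant
Cefuroxime 19 mm: ≥ 15 mm ⇒ S
Doxycycline: 21 mm is ≥ 16 mm → susceptible
Cefepime (22 mm) ≤ 29 mm → resistant
Amoxicillin-clavulanate: 10 mm is ≤ 18 mm — resistant
Fosfomycin: 12 mm is ≤ 12 mm ⇒ R
Resistant: 4/6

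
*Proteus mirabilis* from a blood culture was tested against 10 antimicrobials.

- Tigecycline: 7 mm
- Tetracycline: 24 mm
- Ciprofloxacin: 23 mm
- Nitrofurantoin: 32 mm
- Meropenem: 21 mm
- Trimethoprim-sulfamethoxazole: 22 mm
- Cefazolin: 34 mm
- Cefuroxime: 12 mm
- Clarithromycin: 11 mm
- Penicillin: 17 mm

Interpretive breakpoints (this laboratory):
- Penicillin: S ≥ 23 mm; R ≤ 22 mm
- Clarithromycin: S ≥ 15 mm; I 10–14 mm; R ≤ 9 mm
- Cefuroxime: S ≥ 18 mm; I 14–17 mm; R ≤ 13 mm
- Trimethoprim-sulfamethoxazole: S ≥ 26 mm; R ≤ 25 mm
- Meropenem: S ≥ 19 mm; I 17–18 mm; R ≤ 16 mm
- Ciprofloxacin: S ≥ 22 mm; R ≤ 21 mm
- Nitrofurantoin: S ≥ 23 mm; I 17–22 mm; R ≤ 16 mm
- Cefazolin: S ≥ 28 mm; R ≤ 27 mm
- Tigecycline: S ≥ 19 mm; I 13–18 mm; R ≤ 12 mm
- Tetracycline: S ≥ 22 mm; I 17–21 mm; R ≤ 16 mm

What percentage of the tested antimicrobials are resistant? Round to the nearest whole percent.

40%

Tigecycline (7 mm) ≤ 12 mm → Resistant
Tetracycline: 24 mm is ≥ 22 mm ⇒ S
Ciprofloxacin (23 mm) ≥ 22 mm → Susceptible
Nitrofurantoin 32 mm: ≥ 23 mm — S
Meropenem (21 mm) ≥ 19 mm — S
Trimethoprim-sulfamethoxazole (22 mm) ≤ 25 mm — R
Cefazolin (34 mm) ≥ 28 mm ⇒ susceptible
Cefuroxime: 12 mm is ≤ 13 mm → Resistant
Clarithromycin 11 mm: in 10–14 mm → I
Penicillin 17 mm: ≤ 22 mm ⇒ resistant
Resistant: 4/10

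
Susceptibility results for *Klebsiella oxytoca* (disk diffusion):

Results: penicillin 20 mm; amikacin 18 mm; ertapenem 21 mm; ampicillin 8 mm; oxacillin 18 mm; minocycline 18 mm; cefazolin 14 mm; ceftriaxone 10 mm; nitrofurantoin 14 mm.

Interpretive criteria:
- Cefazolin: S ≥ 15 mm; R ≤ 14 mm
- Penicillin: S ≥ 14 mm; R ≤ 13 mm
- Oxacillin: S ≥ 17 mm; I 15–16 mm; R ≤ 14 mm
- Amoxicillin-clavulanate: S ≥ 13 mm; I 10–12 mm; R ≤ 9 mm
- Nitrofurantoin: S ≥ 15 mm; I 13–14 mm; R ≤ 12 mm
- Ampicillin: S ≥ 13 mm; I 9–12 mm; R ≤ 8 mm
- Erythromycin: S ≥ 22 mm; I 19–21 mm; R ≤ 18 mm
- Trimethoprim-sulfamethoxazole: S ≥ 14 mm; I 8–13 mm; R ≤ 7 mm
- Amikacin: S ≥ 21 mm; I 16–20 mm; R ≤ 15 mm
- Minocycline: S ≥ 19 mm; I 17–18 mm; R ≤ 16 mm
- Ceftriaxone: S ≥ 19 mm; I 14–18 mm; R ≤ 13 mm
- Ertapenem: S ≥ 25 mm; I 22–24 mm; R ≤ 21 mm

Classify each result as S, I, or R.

Penicillin: 20 mm is ≥ 14 mm — Susceptible
Amikacin: 18 mm is in 16–20 mm — Intermediate
Ertapenem: 21 mm is ≤ 21 mm → Resistant
Ampicillin: 8 mm is ≤ 8 mm → Resistant
Oxacillin 18 mm: ≥ 17 mm ⇒ Susceptible
Minocycline (18 mm) in 17–18 mm — intermediate
Cefazolin: 14 mm is ≤ 14 mm → Resistant
Ceftriaxone 10 mm: ≤ 13 mm → R
Nitrofurantoin 14 mm: in 13–14 mm — I

S, I, R, R, S, I, R, R, I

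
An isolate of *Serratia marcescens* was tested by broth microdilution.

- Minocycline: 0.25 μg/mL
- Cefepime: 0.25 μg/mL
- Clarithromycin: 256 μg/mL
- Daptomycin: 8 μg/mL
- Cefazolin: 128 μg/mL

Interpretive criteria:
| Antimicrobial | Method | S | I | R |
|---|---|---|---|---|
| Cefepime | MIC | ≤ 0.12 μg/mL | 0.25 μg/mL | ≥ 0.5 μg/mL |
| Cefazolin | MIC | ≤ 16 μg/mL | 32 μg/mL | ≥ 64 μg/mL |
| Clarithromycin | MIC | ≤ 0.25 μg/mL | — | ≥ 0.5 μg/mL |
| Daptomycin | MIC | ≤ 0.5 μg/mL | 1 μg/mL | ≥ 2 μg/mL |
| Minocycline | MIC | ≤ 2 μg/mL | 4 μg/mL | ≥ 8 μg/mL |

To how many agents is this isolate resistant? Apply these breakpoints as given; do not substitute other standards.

Minocycline 0.25 μg/mL: ≤ 2 μg/mL — S
Cefepime 0.25 μg/mL: = 0.25 μg/mL ⇒ intermediate
Clarithromycin (256 μg/mL) ≥ 0.5 μg/mL ⇒ Resistant
Daptomycin: 8 μg/mL is ≥ 2 μg/mL ⇒ Resistant
Cefazolin (128 μg/mL) ≥ 64 μg/mL → Resistant
Resistant: 3

3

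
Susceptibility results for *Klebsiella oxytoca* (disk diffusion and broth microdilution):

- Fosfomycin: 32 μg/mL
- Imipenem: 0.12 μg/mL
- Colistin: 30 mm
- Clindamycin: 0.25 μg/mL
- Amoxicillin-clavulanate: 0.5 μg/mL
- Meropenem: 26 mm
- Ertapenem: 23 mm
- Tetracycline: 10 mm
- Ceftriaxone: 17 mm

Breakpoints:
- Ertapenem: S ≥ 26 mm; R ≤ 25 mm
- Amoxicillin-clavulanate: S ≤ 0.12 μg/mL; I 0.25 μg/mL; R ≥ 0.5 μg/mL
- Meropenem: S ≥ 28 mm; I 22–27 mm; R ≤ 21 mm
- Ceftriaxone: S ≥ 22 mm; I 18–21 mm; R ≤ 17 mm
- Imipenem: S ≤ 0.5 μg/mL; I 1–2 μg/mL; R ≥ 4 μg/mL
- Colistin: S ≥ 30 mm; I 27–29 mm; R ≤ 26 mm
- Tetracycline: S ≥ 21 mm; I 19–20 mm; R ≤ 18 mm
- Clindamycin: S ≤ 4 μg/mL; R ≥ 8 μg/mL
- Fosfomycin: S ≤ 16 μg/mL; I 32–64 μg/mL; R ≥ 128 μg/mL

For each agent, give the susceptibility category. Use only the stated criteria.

I, S, S, S, R, I, R, R, R

Fosfomycin 32 μg/mL: in 32–64 μg/mL ⇒ Intermediate
Imipenem 0.12 μg/mL: ≤ 0.5 μg/mL → S
Colistin 30 mm: ≥ 30 mm — S
Clindamycin 0.25 μg/mL: ≤ 4 μg/mL ⇒ susceptible
Amoxicillin-clavulanate (0.5 μg/mL) ≥ 0.5 μg/mL — Resistant
Meropenem: 26 mm is in 22–27 mm → intermediate
Ertapenem (23 mm) ≤ 25 mm → resistant
Tetracycline: 10 mm is ≤ 18 mm — Resistant
Ceftriaxone: 17 mm is ≤ 17 mm ⇒ resistant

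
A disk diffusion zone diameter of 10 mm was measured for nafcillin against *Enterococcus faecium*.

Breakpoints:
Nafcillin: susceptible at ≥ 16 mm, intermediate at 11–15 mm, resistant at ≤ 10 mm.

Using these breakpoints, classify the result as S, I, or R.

Resistant

Nafcillin (10 mm) ≤ 10 mm — resistant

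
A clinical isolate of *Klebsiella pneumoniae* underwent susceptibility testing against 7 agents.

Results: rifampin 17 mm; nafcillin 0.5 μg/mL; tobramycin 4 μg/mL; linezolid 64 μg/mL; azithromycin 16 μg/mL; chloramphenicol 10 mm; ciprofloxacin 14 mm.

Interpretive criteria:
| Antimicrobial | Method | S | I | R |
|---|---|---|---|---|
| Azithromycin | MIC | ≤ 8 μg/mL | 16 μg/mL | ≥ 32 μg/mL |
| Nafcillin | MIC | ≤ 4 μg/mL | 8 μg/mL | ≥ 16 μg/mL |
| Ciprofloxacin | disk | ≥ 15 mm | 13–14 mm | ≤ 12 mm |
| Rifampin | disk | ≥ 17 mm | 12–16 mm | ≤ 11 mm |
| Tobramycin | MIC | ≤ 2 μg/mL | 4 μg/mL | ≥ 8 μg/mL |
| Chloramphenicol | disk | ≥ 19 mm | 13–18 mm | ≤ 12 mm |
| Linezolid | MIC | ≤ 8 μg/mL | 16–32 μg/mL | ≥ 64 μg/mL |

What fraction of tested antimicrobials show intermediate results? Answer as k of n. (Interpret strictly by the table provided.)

Rifampin (17 mm) ≥ 17 mm → Susceptible
Nafcillin 0.5 μg/mL: ≤ 4 μg/mL ⇒ Susceptible
Tobramycin (4 μg/mL) = 4 μg/mL ⇒ Intermediate
Linezolid (64 μg/mL) ≥ 64 μg/mL ⇒ Resistant
Azithromycin: 16 μg/mL is = 16 μg/mL — I
Chloramphenicol (10 mm) ≤ 12 mm — R
Ciprofloxacin (14 mm) in 13–14 mm — intermediate
Intermediate: 3/7

3 of 7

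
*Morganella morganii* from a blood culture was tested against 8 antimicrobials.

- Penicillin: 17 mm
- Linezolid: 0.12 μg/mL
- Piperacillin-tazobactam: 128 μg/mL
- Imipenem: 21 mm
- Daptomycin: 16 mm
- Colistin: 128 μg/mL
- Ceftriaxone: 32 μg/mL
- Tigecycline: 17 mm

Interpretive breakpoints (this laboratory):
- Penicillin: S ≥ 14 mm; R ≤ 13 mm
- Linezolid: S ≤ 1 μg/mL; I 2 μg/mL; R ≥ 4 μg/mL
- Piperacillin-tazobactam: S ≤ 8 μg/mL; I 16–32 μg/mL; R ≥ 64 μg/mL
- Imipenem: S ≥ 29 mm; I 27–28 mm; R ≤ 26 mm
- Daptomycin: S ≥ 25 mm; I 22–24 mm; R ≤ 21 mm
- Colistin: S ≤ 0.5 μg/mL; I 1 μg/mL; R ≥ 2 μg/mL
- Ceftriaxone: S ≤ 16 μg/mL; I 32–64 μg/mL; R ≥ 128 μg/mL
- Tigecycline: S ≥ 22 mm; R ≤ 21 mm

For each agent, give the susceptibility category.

S, S, R, R, R, R, I, R

Penicillin: 17 mm is ≥ 14 mm — susceptible
Linezolid (0.12 μg/mL) ≤ 1 μg/mL ⇒ susceptible
Piperacillin-tazobactam: 128 μg/mL is ≥ 64 μg/mL — R
Imipenem: 21 mm is ≤ 26 mm — Resistant
Daptomycin 16 mm: ≤ 21 mm — Resistant
Colistin: 128 μg/mL is ≥ 2 μg/mL — resistant
Ceftriaxone: 32 μg/mL is in 32–64 μg/mL ⇒ Intermediate
Tigecycline 17 mm: ≤ 21 mm → R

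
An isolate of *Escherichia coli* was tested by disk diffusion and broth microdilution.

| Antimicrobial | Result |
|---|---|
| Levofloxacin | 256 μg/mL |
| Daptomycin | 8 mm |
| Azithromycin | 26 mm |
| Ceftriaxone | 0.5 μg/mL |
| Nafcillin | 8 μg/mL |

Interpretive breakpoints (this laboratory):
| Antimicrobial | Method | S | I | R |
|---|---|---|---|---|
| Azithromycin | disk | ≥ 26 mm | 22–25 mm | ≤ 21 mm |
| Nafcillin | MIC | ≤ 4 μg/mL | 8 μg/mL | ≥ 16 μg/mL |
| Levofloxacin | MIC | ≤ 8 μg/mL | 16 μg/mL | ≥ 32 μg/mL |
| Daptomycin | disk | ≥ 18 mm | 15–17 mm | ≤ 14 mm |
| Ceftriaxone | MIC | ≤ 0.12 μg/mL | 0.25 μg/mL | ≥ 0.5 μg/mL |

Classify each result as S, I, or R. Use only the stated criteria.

R, R, S, R, I

Levofloxacin (256 μg/mL) ≥ 32 μg/mL → Resistant
Daptomycin (8 mm) ≤ 14 mm — R
Azithromycin: 26 mm is ≥ 26 mm — S
Ceftriaxone: 0.5 μg/mL is ≥ 0.5 μg/mL → R
Nafcillin 8 μg/mL: = 8 μg/mL → I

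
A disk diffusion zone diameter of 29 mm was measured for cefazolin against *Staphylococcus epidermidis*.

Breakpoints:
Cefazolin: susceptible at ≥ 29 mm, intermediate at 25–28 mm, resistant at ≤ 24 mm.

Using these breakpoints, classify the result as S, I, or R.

Cefazolin (29 mm) ≥ 29 mm — Susceptible

S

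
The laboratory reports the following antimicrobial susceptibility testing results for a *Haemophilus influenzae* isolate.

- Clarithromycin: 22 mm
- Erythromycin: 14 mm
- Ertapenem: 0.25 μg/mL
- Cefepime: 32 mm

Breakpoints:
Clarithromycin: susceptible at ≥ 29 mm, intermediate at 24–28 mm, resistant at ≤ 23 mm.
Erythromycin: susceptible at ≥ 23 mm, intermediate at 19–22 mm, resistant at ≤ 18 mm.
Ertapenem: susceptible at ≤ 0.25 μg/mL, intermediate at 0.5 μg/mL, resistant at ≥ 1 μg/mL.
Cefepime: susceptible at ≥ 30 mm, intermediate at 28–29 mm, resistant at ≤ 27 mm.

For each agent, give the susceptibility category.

Clarithromycin (22 mm) ≤ 23 mm ⇒ resistant
Erythromycin (14 mm) ≤ 18 mm — R
Ertapenem 0.25 μg/mL: ≤ 0.25 μg/mL — susceptible
Cefepime (32 mm) ≥ 30 mm ⇒ Susceptible

R, R, S, S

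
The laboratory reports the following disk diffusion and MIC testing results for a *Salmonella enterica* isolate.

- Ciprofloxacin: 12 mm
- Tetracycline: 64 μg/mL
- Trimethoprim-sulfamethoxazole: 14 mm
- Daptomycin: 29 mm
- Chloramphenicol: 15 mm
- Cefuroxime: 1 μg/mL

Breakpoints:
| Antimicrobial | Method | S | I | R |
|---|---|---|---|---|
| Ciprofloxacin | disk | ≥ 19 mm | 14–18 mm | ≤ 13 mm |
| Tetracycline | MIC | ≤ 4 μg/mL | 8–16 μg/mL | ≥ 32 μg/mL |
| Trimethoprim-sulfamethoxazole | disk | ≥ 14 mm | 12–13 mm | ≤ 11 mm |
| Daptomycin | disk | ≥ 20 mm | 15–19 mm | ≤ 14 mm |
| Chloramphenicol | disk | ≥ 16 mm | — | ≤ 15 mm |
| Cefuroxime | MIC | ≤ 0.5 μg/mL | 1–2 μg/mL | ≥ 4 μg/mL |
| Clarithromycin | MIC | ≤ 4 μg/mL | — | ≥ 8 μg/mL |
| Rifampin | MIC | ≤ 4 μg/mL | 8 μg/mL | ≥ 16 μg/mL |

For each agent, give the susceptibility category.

Ciprofloxacin 12 mm: ≤ 13 mm → resistant
Tetracycline: 64 μg/mL is ≥ 32 μg/mL → resistant
Trimethoprim-sulfamethoxazole: 14 mm is ≥ 14 mm — S
Daptomycin (29 mm) ≥ 20 mm ⇒ S
Chloramphenicol (15 mm) ≤ 15 mm ⇒ resistant
Cefuroxime: 1 μg/mL is in 1–2 μg/mL → Intermediate

R, R, S, S, R, I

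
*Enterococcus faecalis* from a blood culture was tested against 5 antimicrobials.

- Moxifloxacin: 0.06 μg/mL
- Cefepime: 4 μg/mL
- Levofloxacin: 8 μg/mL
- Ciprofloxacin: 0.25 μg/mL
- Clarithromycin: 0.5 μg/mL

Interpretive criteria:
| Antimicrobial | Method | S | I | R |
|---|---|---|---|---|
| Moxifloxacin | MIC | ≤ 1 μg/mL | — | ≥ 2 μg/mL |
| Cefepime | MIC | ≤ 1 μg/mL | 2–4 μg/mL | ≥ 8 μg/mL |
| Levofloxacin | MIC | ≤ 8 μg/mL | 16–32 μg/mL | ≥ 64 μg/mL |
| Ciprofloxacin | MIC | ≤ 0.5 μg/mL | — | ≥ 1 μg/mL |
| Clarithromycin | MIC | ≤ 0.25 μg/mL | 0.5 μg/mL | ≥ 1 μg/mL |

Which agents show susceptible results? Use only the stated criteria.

Moxifloxacin: 0.06 μg/mL is ≤ 1 μg/mL — susceptible
Cefepime: 4 μg/mL is in 2–4 μg/mL ⇒ Intermediate
Levofloxacin: 8 μg/mL is ≤ 8 μg/mL ⇒ S
Ciprofloxacin: 0.25 μg/mL is ≤ 0.5 μg/mL — Susceptible
Clarithromycin 0.5 μg/mL: = 0.5 μg/mL — Intermediate

moxifloxacin, levofloxacin, ciprofloxacin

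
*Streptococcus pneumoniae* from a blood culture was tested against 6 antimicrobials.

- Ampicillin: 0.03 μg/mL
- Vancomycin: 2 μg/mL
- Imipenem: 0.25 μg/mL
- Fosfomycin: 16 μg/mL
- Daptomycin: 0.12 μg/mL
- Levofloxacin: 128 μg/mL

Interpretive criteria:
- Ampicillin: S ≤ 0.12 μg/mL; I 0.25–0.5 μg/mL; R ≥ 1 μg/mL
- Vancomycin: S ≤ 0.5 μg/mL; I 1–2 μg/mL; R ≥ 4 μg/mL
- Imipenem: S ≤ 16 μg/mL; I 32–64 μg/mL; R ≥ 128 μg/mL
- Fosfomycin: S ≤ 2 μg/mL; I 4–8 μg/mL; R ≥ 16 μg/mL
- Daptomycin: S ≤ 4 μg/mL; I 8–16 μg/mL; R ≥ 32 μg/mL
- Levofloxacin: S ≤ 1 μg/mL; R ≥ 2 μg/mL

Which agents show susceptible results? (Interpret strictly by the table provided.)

Ampicillin 0.03 μg/mL: ≤ 0.12 μg/mL — Susceptible
Vancomycin: 2 μg/mL is in 1–2 μg/mL → intermediate
Imipenem 0.25 μg/mL: ≤ 16 μg/mL — susceptible
Fosfomycin: 16 μg/mL is ≥ 16 μg/mL — resistant
Daptomycin 0.12 μg/mL: ≤ 4 μg/mL — Susceptible
Levofloxacin 128 μg/mL: ≥ 2 μg/mL → R

ampicillin, imipenem, daptomycin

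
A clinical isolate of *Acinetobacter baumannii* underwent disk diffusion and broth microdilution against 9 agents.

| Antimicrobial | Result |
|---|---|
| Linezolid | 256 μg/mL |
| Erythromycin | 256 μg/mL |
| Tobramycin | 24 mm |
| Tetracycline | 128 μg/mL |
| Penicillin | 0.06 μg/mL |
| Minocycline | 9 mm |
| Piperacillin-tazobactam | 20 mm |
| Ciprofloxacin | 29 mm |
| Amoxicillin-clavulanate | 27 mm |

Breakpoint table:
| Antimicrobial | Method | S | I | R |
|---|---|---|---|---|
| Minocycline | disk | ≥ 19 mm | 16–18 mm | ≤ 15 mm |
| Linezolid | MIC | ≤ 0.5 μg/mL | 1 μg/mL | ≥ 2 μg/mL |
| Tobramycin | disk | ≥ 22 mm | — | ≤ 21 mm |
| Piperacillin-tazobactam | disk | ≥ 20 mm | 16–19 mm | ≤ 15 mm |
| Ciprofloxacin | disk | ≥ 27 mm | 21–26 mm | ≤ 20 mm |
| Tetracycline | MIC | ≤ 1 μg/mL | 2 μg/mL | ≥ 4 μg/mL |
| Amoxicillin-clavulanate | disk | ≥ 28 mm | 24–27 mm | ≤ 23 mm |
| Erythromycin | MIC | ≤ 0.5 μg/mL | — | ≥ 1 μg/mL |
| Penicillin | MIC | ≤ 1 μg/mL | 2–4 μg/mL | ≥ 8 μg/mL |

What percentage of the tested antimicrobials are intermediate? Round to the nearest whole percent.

11%

Linezolid 256 μg/mL: ≥ 2 μg/mL — resistant
Erythromycin (256 μg/mL) ≥ 1 μg/mL ⇒ R
Tobramycin (24 mm) ≥ 22 mm → susceptible
Tetracycline (128 μg/mL) ≥ 4 μg/mL — Resistant
Penicillin (0.06 μg/mL) ≤ 1 μg/mL ⇒ susceptible
Minocycline 9 mm: ≤ 15 mm ⇒ R
Piperacillin-tazobactam (20 mm) ≥ 20 mm ⇒ S
Ciprofloxacin: 29 mm is ≥ 27 mm ⇒ S
Amoxicillin-clavulanate (27 mm) in 24–27 mm ⇒ Intermediate
Intermediate: 1/9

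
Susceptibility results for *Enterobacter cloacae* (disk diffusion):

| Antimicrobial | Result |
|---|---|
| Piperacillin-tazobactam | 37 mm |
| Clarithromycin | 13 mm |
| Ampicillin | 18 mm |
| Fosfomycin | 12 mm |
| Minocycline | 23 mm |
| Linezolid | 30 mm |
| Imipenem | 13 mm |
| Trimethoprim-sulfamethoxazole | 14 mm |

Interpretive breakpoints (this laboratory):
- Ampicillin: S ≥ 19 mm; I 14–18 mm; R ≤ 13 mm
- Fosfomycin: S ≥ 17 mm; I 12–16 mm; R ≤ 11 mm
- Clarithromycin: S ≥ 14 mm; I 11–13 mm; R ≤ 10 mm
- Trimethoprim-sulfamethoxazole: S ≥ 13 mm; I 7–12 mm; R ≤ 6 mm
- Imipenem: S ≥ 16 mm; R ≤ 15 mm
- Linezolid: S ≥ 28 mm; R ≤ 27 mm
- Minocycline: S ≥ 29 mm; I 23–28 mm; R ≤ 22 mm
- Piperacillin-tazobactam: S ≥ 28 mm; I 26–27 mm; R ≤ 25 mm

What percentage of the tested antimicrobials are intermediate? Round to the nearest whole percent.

50%

Piperacillin-tazobactam 37 mm: ≥ 28 mm → S
Clarithromycin: 13 mm is in 11–13 mm ⇒ intermediate
Ampicillin (18 mm) in 14–18 mm — intermediate
Fosfomycin: 12 mm is in 12–16 mm ⇒ Intermediate
Minocycline: 23 mm is in 23–28 mm — intermediate
Linezolid 30 mm: ≥ 28 mm — Susceptible
Imipenem: 13 mm is ≤ 15 mm ⇒ resistant
Trimethoprim-sulfamethoxazole 14 mm: ≥ 13 mm ⇒ Susceptible
Intermediate: 4/8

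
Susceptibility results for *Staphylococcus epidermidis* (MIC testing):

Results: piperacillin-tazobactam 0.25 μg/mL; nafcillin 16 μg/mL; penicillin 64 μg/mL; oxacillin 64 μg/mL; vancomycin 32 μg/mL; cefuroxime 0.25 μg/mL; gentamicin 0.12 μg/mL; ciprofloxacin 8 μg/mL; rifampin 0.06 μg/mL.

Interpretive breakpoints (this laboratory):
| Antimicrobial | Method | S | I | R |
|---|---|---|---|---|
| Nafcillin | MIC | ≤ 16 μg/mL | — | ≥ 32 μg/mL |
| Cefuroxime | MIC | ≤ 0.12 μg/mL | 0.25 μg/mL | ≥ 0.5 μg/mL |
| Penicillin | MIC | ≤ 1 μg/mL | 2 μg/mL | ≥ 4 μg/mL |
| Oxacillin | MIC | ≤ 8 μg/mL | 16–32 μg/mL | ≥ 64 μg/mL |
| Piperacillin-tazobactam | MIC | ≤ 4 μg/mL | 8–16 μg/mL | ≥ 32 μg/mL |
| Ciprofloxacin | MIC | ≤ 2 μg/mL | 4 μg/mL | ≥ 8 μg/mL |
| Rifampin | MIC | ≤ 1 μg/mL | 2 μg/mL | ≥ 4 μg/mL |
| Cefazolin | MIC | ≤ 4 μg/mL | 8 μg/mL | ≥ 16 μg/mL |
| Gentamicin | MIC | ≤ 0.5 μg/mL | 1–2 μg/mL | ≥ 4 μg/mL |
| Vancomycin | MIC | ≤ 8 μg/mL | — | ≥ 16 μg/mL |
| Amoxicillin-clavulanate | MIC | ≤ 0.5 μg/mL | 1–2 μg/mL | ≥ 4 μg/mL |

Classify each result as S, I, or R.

Piperacillin-tazobactam: 0.25 μg/mL is ≤ 4 μg/mL → S
Nafcillin: 16 μg/mL is ≤ 16 μg/mL → S
Penicillin: 64 μg/mL is ≥ 4 μg/mL — resistant
Oxacillin (64 μg/mL) ≥ 64 μg/mL → resistant
Vancomycin 32 μg/mL: ≥ 16 μg/mL → resistant
Cefuroxime: 0.25 μg/mL is = 0.25 μg/mL → intermediate
Gentamicin 0.12 μg/mL: ≤ 0.5 μg/mL ⇒ susceptible
Ciprofloxacin 8 μg/mL: ≥ 8 μg/mL — R
Rifampin 0.06 μg/mL: ≤ 1 μg/mL ⇒ S

S, S, R, R, R, I, S, R, S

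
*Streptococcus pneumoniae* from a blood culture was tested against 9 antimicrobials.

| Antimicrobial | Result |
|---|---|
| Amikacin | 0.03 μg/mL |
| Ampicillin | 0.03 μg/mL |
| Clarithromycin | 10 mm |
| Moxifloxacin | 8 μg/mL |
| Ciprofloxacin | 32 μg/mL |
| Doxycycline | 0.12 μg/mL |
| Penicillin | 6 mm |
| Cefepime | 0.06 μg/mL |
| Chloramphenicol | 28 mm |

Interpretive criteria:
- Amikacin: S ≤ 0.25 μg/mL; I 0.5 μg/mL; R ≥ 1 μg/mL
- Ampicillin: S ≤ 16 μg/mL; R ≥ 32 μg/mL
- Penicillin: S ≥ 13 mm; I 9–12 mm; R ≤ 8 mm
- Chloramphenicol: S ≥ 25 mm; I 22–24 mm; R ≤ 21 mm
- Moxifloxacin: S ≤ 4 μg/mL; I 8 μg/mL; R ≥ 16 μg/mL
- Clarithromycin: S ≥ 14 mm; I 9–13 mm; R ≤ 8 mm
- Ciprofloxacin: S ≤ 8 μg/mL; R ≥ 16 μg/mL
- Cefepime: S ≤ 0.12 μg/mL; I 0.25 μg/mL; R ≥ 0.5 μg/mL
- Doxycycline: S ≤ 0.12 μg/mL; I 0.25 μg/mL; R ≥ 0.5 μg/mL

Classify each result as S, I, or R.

Amikacin: 0.03 μg/mL is ≤ 0.25 μg/mL — S
Ampicillin 0.03 μg/mL: ≤ 16 μg/mL ⇒ Susceptible
Clarithromycin (10 mm) in 9–13 mm — intermediate
Moxifloxacin (8 μg/mL) = 8 μg/mL ⇒ I
Ciprofloxacin: 32 μg/mL is ≥ 16 μg/mL ⇒ Resistant
Doxycycline (0.12 μg/mL) ≤ 0.12 μg/mL — S
Penicillin 6 mm: ≤ 8 mm — Resistant
Cefepime (0.06 μg/mL) ≤ 0.12 μg/mL ⇒ S
Chloramphenicol: 28 mm is ≥ 25 mm — Susceptible

S, S, I, I, R, S, R, S, S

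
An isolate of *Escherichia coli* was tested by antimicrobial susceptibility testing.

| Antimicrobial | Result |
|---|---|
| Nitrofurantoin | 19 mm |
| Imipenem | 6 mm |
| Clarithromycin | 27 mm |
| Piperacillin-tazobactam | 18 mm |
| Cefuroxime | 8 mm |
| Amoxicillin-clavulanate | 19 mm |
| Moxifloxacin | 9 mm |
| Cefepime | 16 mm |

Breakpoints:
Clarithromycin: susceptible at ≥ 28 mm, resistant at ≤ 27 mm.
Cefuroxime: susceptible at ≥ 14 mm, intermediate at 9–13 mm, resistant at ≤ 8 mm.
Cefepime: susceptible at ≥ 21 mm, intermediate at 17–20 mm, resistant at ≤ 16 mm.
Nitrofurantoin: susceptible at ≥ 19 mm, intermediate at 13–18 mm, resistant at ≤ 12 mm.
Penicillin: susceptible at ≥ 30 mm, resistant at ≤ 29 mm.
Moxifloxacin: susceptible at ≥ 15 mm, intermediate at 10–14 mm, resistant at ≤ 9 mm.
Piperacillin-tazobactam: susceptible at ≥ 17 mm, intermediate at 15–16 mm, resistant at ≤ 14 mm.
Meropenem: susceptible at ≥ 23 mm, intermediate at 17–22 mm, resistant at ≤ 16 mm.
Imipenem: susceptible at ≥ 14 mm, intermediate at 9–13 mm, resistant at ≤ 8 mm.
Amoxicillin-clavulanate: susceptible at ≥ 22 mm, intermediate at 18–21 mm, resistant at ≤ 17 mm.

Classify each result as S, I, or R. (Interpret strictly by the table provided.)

S, R, R, S, R, I, R, R

Nitrofurantoin 19 mm: ≥ 19 mm ⇒ S
Imipenem: 6 mm is ≤ 8 mm — R
Clarithromycin (27 mm) ≤ 27 mm ⇒ Resistant
Piperacillin-tazobactam: 18 mm is ≥ 17 mm → susceptible
Cefuroxime 8 mm: ≤ 8 mm — resistant
Amoxicillin-clavulanate 19 mm: in 18–21 mm — I
Moxifloxacin 9 mm: ≤ 9 mm → R
Cefepime: 16 mm is ≤ 16 mm → Resistant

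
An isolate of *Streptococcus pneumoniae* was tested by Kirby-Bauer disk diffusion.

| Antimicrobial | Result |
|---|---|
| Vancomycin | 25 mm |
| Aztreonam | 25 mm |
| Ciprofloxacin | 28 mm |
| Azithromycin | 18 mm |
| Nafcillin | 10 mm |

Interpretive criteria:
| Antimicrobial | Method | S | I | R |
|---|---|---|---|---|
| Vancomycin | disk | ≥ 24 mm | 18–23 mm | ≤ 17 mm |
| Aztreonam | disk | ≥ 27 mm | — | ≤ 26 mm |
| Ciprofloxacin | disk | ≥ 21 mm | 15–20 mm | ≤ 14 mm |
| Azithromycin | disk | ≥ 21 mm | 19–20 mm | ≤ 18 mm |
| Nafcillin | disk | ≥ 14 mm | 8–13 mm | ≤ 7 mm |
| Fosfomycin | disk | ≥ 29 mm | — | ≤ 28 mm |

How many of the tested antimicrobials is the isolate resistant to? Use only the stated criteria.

Vancomycin: 25 mm is ≥ 24 mm ⇒ susceptible
Aztreonam: 25 mm is ≤ 26 mm — resistant
Ciprofloxacin: 28 mm is ≥ 21 mm — Susceptible
Azithromycin 18 mm: ≤ 18 mm — R
Nafcillin (10 mm) in 8–13 mm — intermediate
Resistant: 2

2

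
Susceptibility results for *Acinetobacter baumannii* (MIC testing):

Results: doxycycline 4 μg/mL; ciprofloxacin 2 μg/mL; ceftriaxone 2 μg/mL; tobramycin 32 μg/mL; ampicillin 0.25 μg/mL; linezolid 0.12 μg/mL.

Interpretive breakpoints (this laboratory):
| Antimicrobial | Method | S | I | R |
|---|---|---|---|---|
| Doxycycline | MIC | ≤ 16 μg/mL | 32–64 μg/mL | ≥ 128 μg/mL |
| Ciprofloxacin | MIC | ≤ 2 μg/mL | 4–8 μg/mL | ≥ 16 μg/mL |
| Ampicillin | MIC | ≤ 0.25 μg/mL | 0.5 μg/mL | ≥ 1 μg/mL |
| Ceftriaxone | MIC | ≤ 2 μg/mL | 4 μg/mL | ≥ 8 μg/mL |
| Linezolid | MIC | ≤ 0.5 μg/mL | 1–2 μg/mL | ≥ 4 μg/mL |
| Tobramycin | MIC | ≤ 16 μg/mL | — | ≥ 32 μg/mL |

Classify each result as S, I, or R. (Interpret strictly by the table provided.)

Doxycycline 4 μg/mL: ≤ 16 μg/mL → Susceptible
Ciprofloxacin 2 μg/mL: ≤ 2 μg/mL — susceptible
Ceftriaxone (2 μg/mL) ≤ 2 μg/mL — S
Tobramycin 32 μg/mL: ≥ 32 μg/mL ⇒ R
Ampicillin 0.25 μg/mL: ≤ 0.25 μg/mL → susceptible
Linezolid 0.12 μg/mL: ≤ 0.5 μg/mL — susceptible

S, S, S, R, S, S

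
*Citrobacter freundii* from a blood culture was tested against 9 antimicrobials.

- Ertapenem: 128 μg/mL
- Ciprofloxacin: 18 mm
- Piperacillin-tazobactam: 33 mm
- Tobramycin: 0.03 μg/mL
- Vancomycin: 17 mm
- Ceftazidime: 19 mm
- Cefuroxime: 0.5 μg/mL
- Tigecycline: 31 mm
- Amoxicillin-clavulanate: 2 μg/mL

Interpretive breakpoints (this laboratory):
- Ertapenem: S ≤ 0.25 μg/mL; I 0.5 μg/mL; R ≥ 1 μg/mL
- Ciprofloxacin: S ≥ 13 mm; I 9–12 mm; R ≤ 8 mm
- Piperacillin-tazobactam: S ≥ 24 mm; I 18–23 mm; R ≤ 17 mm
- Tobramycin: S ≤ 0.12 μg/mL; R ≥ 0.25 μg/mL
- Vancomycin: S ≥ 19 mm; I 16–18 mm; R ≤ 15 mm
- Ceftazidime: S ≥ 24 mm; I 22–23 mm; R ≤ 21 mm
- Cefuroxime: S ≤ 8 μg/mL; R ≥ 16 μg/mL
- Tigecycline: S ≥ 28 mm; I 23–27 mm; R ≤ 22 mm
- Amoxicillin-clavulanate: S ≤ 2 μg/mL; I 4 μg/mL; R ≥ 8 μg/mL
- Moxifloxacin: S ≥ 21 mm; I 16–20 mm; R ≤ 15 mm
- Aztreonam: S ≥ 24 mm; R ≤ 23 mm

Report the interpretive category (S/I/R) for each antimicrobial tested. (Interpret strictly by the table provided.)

Ertapenem 128 μg/mL: ≥ 1 μg/mL ⇒ R
Ciprofloxacin: 18 mm is ≥ 13 mm ⇒ susceptible
Piperacillin-tazobactam: 33 mm is ≥ 24 mm — susceptible
Tobramycin (0.03 μg/mL) ≤ 0.12 μg/mL — Susceptible
Vancomycin 17 mm: in 16–18 mm → Intermediate
Ceftazidime: 19 mm is ≤ 21 mm ⇒ Resistant
Cefuroxime 0.5 μg/mL: ≤ 8 μg/mL — S
Tigecycline: 31 mm is ≥ 28 mm ⇒ Susceptible
Amoxicillin-clavulanate 2 μg/mL: ≤ 2 μg/mL — S

R, S, S, S, I, R, S, S, S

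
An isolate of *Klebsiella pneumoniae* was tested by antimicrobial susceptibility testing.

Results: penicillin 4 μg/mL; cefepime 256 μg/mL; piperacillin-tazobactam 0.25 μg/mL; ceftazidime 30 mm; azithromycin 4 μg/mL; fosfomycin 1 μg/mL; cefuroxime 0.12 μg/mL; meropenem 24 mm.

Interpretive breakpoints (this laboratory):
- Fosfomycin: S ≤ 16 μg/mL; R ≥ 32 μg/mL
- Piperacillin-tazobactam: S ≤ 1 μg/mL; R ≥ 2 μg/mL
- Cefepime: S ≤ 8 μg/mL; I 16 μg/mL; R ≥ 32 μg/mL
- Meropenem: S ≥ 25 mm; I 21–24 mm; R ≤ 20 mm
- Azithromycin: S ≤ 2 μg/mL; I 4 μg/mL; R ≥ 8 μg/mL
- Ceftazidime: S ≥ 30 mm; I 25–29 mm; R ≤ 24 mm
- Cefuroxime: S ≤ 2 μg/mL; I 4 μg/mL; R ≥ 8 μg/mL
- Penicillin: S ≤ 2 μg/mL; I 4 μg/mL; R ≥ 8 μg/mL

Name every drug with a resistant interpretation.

cefepime

Penicillin 4 μg/mL: = 4 μg/mL → I
Cefepime (256 μg/mL) ≥ 32 μg/mL ⇒ resistant
Piperacillin-tazobactam 0.25 μg/mL: ≤ 1 μg/mL → Susceptible
Ceftazidime: 30 mm is ≥ 30 mm ⇒ S
Azithromycin 4 μg/mL: = 4 μg/mL ⇒ Intermediate
Fosfomycin (1 μg/mL) ≤ 16 μg/mL ⇒ susceptible
Cefuroxime: 0.12 μg/mL is ≤ 2 μg/mL → Susceptible
Meropenem 24 mm: in 21–24 mm ⇒ I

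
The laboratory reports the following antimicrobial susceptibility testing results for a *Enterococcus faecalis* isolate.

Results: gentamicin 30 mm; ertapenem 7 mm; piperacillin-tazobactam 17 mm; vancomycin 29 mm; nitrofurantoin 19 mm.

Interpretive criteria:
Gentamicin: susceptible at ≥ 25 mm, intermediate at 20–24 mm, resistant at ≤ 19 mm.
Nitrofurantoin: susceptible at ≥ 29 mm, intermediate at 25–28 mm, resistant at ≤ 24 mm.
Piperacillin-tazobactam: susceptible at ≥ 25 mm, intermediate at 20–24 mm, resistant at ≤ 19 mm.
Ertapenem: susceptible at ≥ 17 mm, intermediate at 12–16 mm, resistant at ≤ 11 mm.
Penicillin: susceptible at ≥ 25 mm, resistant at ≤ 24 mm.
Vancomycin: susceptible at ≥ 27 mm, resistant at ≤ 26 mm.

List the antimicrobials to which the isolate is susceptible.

gentamicin, vancomycin

Gentamicin 30 mm: ≥ 25 mm — S
Ertapenem: 7 mm is ≤ 11 mm — R
Piperacillin-tazobactam (17 mm) ≤ 19 mm → Resistant
Vancomycin: 29 mm is ≥ 27 mm ⇒ Susceptible
Nitrofurantoin (19 mm) ≤ 24 mm — resistant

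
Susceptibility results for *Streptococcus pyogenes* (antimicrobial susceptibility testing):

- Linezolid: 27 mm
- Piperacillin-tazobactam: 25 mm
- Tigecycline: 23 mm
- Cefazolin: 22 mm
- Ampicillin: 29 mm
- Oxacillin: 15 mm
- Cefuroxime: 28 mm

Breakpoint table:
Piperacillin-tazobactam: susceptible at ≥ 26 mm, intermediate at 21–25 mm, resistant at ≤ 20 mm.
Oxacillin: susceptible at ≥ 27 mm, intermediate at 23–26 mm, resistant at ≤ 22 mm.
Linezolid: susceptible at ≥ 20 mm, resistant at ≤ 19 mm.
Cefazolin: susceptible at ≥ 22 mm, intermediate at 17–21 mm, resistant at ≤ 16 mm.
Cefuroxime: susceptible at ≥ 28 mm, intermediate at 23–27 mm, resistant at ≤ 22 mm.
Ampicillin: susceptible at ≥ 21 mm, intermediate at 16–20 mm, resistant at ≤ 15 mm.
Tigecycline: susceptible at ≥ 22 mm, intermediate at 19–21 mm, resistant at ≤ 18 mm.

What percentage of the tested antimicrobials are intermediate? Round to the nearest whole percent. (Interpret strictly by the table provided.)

14%

Linezolid 27 mm: ≥ 20 mm — S
Piperacillin-tazobactam 25 mm: in 21–25 mm — I
Tigecycline 23 mm: ≥ 22 mm — Susceptible
Cefazolin (22 mm) ≥ 22 mm — susceptible
Ampicillin 29 mm: ≥ 21 mm — susceptible
Oxacillin 15 mm: ≤ 22 mm ⇒ Resistant
Cefuroxime: 28 mm is ≥ 28 mm ⇒ Susceptible
Intermediate: 1/7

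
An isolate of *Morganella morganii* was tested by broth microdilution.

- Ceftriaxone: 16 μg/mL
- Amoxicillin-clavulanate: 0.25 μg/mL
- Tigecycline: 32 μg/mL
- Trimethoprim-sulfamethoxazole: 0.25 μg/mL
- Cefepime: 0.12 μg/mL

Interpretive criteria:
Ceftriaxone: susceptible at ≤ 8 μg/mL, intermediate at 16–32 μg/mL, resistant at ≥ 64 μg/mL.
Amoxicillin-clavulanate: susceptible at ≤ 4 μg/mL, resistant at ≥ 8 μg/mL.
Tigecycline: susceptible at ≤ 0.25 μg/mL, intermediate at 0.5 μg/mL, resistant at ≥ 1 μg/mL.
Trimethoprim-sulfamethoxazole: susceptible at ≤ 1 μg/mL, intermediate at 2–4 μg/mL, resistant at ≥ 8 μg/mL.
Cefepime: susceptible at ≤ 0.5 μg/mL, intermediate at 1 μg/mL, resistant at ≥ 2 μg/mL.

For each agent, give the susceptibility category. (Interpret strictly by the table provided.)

I, S, R, S, S

Ceftriaxone 16 μg/mL: in 16–32 μg/mL → intermediate
Amoxicillin-clavulanate: 0.25 μg/mL is ≤ 4 μg/mL — Susceptible
Tigecycline 32 μg/mL: ≥ 1 μg/mL — resistant
Trimethoprim-sulfamethoxazole (0.25 μg/mL) ≤ 1 μg/mL — S
Cefepime (0.12 μg/mL) ≤ 0.5 μg/mL — Susceptible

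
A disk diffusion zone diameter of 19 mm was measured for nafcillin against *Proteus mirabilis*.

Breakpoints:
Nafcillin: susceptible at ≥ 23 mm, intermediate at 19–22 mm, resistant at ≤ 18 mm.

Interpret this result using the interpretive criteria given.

I

Nafcillin: 19 mm is in 19–22 mm ⇒ I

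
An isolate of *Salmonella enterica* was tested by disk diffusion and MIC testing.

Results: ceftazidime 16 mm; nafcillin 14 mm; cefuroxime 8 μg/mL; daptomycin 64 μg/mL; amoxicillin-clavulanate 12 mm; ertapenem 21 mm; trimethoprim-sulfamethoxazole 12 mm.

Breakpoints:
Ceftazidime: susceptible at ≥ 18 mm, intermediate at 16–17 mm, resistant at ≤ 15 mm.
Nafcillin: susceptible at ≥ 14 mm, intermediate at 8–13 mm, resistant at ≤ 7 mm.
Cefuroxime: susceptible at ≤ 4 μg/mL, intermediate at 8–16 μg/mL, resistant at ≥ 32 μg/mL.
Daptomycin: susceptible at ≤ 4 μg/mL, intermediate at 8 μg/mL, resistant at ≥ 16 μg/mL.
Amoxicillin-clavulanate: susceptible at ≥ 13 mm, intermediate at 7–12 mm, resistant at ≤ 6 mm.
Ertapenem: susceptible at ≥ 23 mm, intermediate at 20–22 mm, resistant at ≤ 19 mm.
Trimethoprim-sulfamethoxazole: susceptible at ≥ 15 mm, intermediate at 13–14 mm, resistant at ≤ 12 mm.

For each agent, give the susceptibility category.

I, S, I, R, I, I, R

Ceftazidime: 16 mm is in 16–17 mm → Intermediate
Nafcillin: 14 mm is ≥ 14 mm → Susceptible
Cefuroxime (8 μg/mL) in 8–16 μg/mL — intermediate
Daptomycin (64 μg/mL) ≥ 16 μg/mL — R
Amoxicillin-clavulanate (12 mm) in 7–12 mm ⇒ intermediate
Ertapenem (21 mm) in 20–22 mm → intermediate
Trimethoprim-sulfamethoxazole (12 mm) ≤ 12 mm — resistant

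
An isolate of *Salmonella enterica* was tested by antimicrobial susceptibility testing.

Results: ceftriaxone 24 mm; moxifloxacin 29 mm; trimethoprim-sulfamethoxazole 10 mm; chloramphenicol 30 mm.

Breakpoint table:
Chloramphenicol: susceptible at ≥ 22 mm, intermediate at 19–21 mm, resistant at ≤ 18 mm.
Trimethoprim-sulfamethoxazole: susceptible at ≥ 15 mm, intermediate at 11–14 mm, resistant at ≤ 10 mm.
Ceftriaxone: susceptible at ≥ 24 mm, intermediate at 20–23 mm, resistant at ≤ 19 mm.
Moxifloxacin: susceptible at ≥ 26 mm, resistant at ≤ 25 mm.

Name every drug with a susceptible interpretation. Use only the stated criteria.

Ceftriaxone (24 mm) ≥ 24 mm — Susceptible
Moxifloxacin 29 mm: ≥ 26 mm — S
Trimethoprim-sulfamethoxazole 10 mm: ≤ 10 mm → Resistant
Chloramphenicol: 30 mm is ≥ 22 mm ⇒ S

ceftriaxone, moxifloxacin, chloramphenicol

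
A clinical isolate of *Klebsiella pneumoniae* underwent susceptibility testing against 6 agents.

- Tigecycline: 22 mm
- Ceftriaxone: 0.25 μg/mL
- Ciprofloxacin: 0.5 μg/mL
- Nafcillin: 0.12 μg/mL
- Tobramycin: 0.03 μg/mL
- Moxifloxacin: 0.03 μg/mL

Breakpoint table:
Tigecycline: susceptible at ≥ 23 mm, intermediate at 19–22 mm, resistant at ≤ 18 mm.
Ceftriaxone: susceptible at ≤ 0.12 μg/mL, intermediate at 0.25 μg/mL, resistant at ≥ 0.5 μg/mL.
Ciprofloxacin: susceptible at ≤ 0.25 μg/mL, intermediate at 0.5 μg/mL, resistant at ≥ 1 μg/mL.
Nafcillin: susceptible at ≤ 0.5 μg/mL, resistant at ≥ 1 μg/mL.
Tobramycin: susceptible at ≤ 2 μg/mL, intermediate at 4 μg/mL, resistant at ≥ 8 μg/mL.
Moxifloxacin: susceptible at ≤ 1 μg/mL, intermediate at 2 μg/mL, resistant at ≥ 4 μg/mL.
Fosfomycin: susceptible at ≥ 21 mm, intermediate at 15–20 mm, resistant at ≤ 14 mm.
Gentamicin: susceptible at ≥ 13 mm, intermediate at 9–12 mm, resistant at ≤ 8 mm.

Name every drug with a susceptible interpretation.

nafcillin, tobramycin, moxifloxacin

Tigecycline (22 mm) in 19–22 mm → Intermediate
Ceftriaxone (0.25 μg/mL) = 0.25 μg/mL → I
Ciprofloxacin: 0.5 μg/mL is = 0.5 μg/mL → intermediate
Nafcillin: 0.12 μg/mL is ≤ 0.5 μg/mL ⇒ S
Tobramycin (0.03 μg/mL) ≤ 2 μg/mL — susceptible
Moxifloxacin 0.03 μg/mL: ≤ 1 μg/mL → susceptible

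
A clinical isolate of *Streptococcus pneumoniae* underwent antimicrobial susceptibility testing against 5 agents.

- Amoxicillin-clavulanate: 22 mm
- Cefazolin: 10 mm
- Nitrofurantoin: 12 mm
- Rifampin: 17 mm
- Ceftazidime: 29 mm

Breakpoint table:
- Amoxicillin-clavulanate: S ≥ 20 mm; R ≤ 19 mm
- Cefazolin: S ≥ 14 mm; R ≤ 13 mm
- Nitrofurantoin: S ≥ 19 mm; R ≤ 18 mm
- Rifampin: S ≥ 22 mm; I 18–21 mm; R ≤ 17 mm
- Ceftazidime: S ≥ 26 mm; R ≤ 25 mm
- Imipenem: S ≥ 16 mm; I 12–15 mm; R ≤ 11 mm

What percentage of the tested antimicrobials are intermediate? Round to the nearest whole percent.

Amoxicillin-clavulanate 22 mm: ≥ 20 mm ⇒ susceptible
Cefazolin: 10 mm is ≤ 13 mm → Resistant
Nitrofurantoin (12 mm) ≤ 18 mm ⇒ resistant
Rifampin (17 mm) ≤ 17 mm ⇒ Resistant
Ceftazidime (29 mm) ≥ 26 mm ⇒ S
Intermediate: 0/5

0%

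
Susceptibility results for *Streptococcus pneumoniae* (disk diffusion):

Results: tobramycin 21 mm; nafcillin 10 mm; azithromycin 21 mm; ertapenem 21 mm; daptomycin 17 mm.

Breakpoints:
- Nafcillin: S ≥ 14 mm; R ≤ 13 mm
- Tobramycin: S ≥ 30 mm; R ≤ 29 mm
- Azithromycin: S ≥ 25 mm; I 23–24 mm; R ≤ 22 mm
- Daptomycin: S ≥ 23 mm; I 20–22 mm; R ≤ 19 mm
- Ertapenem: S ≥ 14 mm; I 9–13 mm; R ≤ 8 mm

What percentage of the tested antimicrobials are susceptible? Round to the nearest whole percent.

Tobramycin (21 mm) ≤ 29 mm → Resistant
Nafcillin: 10 mm is ≤ 13 mm — R
Azithromycin 21 mm: ≤ 22 mm ⇒ R
Ertapenem: 21 mm is ≥ 14 mm — S
Daptomycin 17 mm: ≤ 19 mm → Resistant
Susceptible: 1/5

20%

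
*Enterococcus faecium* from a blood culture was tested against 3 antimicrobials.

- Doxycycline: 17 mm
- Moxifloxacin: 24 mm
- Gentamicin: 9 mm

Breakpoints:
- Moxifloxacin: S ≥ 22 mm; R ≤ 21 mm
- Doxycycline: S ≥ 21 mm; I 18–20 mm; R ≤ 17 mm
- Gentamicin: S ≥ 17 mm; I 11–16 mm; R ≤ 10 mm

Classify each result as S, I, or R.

Doxycycline (17 mm) ≤ 17 mm ⇒ resistant
Moxifloxacin 24 mm: ≥ 22 mm → Susceptible
Gentamicin (9 mm) ≤ 10 mm → resistant

R, S, R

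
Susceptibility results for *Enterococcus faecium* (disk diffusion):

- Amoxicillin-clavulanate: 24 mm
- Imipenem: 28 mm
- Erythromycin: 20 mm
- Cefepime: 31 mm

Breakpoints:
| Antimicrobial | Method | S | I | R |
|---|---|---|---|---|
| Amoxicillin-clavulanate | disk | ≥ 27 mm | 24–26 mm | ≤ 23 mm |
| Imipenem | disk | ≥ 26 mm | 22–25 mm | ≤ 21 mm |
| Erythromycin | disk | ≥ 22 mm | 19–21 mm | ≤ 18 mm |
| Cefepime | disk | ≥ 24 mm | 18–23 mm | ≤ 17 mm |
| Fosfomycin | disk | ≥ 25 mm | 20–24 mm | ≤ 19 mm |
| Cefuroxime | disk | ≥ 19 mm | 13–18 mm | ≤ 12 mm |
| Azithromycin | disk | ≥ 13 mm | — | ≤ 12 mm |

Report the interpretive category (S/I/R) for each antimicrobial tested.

I, S, I, S

Amoxicillin-clavulanate: 24 mm is in 24–26 mm → I
Imipenem 28 mm: ≥ 26 mm — S
Erythromycin (20 mm) in 19–21 mm — intermediate
Cefepime (31 mm) ≥ 24 mm ⇒ susceptible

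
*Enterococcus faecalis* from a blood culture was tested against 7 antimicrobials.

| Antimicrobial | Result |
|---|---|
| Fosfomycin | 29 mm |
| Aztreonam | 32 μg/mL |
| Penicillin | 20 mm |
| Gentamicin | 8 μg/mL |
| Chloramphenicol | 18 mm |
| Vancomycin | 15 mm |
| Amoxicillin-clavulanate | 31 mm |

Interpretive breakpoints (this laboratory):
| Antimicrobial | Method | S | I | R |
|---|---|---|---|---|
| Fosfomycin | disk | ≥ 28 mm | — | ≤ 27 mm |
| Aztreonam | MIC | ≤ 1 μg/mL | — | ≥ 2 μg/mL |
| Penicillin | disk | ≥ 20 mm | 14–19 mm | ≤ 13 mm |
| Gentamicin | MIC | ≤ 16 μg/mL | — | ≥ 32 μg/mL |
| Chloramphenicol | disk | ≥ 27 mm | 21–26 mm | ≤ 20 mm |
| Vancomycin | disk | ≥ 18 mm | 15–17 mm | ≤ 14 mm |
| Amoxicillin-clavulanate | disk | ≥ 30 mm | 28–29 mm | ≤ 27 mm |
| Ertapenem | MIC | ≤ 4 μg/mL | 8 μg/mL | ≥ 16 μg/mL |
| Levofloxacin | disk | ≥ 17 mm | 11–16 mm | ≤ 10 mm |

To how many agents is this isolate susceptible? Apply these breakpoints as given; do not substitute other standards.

Fosfomycin (29 mm) ≥ 28 mm ⇒ S
Aztreonam (32 μg/mL) ≥ 2 μg/mL ⇒ R
Penicillin (20 mm) ≥ 20 mm → susceptible
Gentamicin 8 μg/mL: ≤ 16 μg/mL ⇒ S
Chloramphenicol 18 mm: ≤ 20 mm ⇒ Resistant
Vancomycin 15 mm: in 15–17 mm — Intermediate
Amoxicillin-clavulanate (31 mm) ≥ 30 mm — Susceptible
Susceptible: 4

4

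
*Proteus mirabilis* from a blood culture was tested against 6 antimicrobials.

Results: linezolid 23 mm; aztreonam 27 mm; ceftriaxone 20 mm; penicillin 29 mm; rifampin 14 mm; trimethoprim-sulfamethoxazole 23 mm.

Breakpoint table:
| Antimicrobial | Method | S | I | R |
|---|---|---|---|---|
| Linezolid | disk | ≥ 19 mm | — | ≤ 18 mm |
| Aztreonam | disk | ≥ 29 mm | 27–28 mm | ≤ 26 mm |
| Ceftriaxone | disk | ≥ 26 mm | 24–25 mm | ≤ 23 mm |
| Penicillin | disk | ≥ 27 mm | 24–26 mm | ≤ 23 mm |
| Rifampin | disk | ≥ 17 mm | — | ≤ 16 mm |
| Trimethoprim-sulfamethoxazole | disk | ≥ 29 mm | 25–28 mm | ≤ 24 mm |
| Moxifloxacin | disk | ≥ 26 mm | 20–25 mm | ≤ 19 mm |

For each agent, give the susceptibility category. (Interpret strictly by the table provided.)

S, I, R, S, R, R

Linezolid 23 mm: ≥ 19 mm → Susceptible
Aztreonam (27 mm) in 27–28 mm ⇒ intermediate
Ceftriaxone: 20 mm is ≤ 23 mm — R
Penicillin (29 mm) ≥ 27 mm ⇒ susceptible
Rifampin 14 mm: ≤ 16 mm → Resistant
Trimethoprim-sulfamethoxazole (23 mm) ≤ 24 mm ⇒ R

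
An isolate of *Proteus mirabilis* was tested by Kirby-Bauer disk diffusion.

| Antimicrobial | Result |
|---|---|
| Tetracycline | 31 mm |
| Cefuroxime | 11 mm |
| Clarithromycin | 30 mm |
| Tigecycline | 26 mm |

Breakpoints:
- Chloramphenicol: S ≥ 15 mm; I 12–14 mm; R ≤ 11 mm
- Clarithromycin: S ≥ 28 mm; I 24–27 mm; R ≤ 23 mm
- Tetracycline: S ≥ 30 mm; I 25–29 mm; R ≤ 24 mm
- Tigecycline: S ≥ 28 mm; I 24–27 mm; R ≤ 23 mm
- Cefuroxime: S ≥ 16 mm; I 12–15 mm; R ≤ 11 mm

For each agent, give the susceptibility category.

Tetracycline 31 mm: ≥ 30 mm ⇒ Susceptible
Cefuroxime 11 mm: ≤ 11 mm — Resistant
Clarithromycin (30 mm) ≥ 28 mm ⇒ susceptible
Tigecycline (26 mm) in 24–27 mm — Intermediate

S, R, S, I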